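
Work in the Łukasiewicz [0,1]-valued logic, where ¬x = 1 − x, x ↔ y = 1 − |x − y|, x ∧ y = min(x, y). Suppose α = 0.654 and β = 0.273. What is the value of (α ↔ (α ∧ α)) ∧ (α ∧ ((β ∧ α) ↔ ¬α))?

0.654

α ∧ α = min(0.654, 0.654) = 0.654
α ↔ (α ∧ α) = 1 − |0.654 − 0.654| = 1 − 0.000 = 1.000
β ∧ α = min(0.273, 0.654) = 0.273
¬α = 1 − 0.654 = 0.346
(β ∧ α) ↔ ¬α = 1 − |0.273 − 0.346| = 1 − 0.073 = 0.927
α ∧ ((β ∧ α) ↔ ¬α) = min(0.654, 0.927) = 0.654
(α ↔ (α ∧ α)) ∧ (α ∧ ((β ∧ α) ↔ ¬α)) = min(1.000, 0.654) = 0.654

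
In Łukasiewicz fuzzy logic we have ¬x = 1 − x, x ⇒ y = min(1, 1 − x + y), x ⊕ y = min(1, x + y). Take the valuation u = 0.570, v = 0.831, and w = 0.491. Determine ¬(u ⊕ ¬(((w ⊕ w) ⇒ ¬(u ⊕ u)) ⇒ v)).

0.430

w ⊕ w = min(1, 0.491 + 0.491) = min(1, 0.982) = 0.982
u ⊕ u = min(1, 0.570 + 0.570) = min(1, 1.140) = 1.000
¬(u ⊕ u) = 1 − 1.000 = 0.000
(w ⊕ w) ⇒ ¬(u ⊕ u) = min(1, 1 − 0.982 + 0.000) = min(1, 0.018) = 0.018
((w ⊕ w) ⇒ ¬(u ⊕ u)) ⇒ v = min(1, 1 − 0.018 + 0.831) = min(1, 1.813) = 1.000
¬(((w ⊕ w) ⇒ ¬(u ⊕ u)) ⇒ v) = 1 − 1.000 = 0.000
u ⊕ ¬(((w ⊕ w) ⇒ ¬(u ⊕ u)) ⇒ v) = min(1, 0.570 + 0.000) = min(1, 0.570) = 0.570
¬(u ⊕ ¬(((w ⊕ w) ⇒ ¬(u ⊕ u)) ⇒ v)) = 1 − 0.570 = 0.430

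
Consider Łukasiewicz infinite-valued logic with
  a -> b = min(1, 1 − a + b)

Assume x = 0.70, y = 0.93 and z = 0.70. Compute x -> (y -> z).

1.00

y -> z = min(1, 1 − 0.93 + 0.70) = min(1, 0.77) = 0.77
x -> (y -> z) = min(1, 1 − 0.70 + 0.77) = min(1, 1.07) = 1.00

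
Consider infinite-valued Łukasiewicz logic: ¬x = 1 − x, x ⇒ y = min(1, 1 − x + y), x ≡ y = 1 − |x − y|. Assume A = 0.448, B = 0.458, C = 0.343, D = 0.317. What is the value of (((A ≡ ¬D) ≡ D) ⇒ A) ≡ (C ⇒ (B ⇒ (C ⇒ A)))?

¬D = 1 − 0.317 = 0.683
A ≡ ¬D = 1 − |0.448 − 0.683| = 1 − 0.235 = 0.765
(A ≡ ¬D) ≡ D = 1 − |0.765 − 0.317| = 1 − 0.448 = 0.552
((A ≡ ¬D) ≡ D) ⇒ A = min(1, 1 − 0.552 + 0.448) = min(1, 0.896) = 0.896
C ⇒ A = min(1, 1 − 0.343 + 0.448) = min(1, 1.105) = 1.000
B ⇒ (C ⇒ A) = min(1, 1 − 0.458 + 1.000) = min(1, 1.542) = 1.000
C ⇒ (B ⇒ (C ⇒ A)) = min(1, 1 − 0.343 + 1.000) = min(1, 1.657) = 1.000
(((A ≡ ¬D) ≡ D) ⇒ A) ≡ (C ⇒ (B ⇒ (C ⇒ A))) = 1 − |0.896 − 1.000| = 1 − 0.104 = 0.896

0.896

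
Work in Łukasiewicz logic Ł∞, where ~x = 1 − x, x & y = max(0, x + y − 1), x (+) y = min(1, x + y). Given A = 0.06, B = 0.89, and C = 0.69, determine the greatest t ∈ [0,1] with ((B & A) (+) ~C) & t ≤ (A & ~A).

0.69

B & A = max(0, 0.89 + 0.06 − 1) = max(0, -0.05) = 0.00
~C = 1 − 0.69 = 0.31
(B & A) (+) ~C = min(1, 0.00 + 0.31) = min(1, 0.31) = 0.31
So the left factor is (B & A) (+) ~C = 0.31.
~A = 1 − 0.06 = 0.94
A & ~A = max(0, 0.06 + 0.94 − 1) = max(0, 0.00) = 0.00
So the right-hand bound is A & ~A = 0.00.
The residuum of the Łukasiewicz t-norm gives the supremum: min(1, 1 − 0.31 + 0.00).
1 − 0.31 + 0.00 = 0.69, so t = min(1, 0.69) = 0.69.
Check: 0.31 & 0.69 = max(0, 0.00) = 0.00 ≤ 0.00.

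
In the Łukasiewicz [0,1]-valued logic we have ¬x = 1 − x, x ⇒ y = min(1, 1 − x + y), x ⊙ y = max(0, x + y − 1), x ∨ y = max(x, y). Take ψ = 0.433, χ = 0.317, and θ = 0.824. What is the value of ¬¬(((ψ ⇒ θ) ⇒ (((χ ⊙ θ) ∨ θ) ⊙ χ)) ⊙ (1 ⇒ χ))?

ψ ⇒ θ = min(1, 1 − 0.433 + 0.824) = min(1, 1.391) = 1.000
χ ⊙ θ = max(0, 0.317 + 0.824 − 1) = max(0, 0.141) = 0.141
(χ ⊙ θ) ∨ θ = max(0.141, 0.824) = 0.824
((χ ⊙ θ) ∨ θ) ⊙ χ = max(0, 0.824 + 0.317 − 1) = max(0, 0.141) = 0.141
(ψ ⇒ θ) ⇒ (((χ ⊙ θ) ∨ θ) ⊙ χ) = min(1, 1 − 1.000 + 0.141) = min(1, 0.141) = 0.141
1 ⇒ χ = min(1, 1 − 1.000 + 0.317) = min(1, 0.317) = 0.317
((ψ ⇒ θ) ⇒ (((χ ⊙ θ) ∨ θ) ⊙ χ)) ⊙ (1 ⇒ χ) = max(0, 0.141 + 0.317 − 1) = max(0, -0.542) = 0.000
¬(((ψ ⇒ θ) ⇒ (((χ ⊙ θ) ∨ θ) ⊙ χ)) ⊙ (1 ⇒ χ)) = 1 − 0.000 = 1.000
¬¬(((ψ ⇒ θ) ⇒ (((χ ⊙ θ) ∨ θ) ⊙ χ)) ⊙ (1 ⇒ χ)) = 1 − 1.000 = 0.000

0.000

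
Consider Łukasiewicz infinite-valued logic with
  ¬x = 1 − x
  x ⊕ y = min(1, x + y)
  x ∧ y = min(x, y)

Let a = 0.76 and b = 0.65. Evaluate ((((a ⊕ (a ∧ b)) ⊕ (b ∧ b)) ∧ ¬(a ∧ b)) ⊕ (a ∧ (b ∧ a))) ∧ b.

a ∧ b = min(0.76, 0.65) = 0.65
a ⊕ (a ∧ b) = min(1, 0.76 + 0.65) = min(1, 1.41) = 1.00
b ∧ b = min(0.65, 0.65) = 0.65
(a ⊕ (a ∧ b)) ⊕ (b ∧ b) = min(1, 1.00 + 0.65) = min(1, 1.65) = 1.00
¬(a ∧ b) = 1 − 0.65 = 0.35
((a ⊕ (a ∧ b)) ⊕ (b ∧ b)) ∧ ¬(a ∧ b) = min(1.00, 0.35) = 0.35
b ∧ a = min(0.65, 0.76) = 0.65
a ∧ (b ∧ a) = min(0.76, 0.65) = 0.65
(((a ⊕ (a ∧ b)) ⊕ (b ∧ b)) ∧ ¬(a ∧ b)) ⊕ (a ∧ (b ∧ a)) = min(1, 0.35 + 0.65) = min(1, 1.00) = 1.00
((((a ⊕ (a ∧ b)) ⊕ (b ∧ b)) ∧ ¬(a ∧ b)) ⊕ (a ∧ (b ∧ a))) ∧ b = min(1.00, 0.65) = 0.65

0.65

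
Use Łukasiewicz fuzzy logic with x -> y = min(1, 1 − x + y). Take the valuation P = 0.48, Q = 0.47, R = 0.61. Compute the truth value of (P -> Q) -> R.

P -> Q = min(1, 1 − 0.48 + 0.47) = min(1, 0.99) = 0.99
(P -> Q) -> R = min(1, 1 − 0.99 + 0.61) = min(1, 0.62) = 0.62

0.62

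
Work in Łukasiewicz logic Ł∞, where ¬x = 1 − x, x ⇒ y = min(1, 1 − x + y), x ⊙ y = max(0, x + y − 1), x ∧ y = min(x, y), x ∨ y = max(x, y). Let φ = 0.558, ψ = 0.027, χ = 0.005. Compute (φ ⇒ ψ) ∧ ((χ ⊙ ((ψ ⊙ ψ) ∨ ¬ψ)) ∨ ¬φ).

φ ⇒ ψ = min(1, 1 − 0.558 + 0.027) = min(1, 0.469) = 0.469
ψ ⊙ ψ = max(0, 0.027 + 0.027 − 1) = max(0, -0.946) = 0.000
¬ψ = 1 − 0.027 = 0.973
(ψ ⊙ ψ) ∨ ¬ψ = max(0.000, 0.973) = 0.973
χ ⊙ ((ψ ⊙ ψ) ∨ ¬ψ) = max(0, 0.005 + 0.973 − 1) = max(0, -0.022) = 0.000
¬φ = 1 − 0.558 = 0.442
(χ ⊙ ((ψ ⊙ ψ) ∨ ¬ψ)) ∨ ¬φ = max(0.000, 0.442) = 0.442
(φ ⇒ ψ) ∧ ((χ ⊙ ((ψ ⊙ ψ) ∨ ¬ψ)) ∨ ¬φ) = min(0.469, 0.442) = 0.442

0.442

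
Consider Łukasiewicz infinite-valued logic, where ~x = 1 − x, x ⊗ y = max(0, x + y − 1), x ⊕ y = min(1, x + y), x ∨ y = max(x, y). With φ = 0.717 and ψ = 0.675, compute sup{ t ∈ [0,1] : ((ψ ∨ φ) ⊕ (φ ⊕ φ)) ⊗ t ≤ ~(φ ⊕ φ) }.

0.000

ψ ∨ φ = max(0.675, 0.717) = 0.717
φ ⊕ φ = min(1, 0.717 + 0.717) = min(1, 1.434) = 1.000
(ψ ∨ φ) ⊕ (φ ⊕ φ) = min(1, 0.717 + 1.000) = min(1, 1.717) = 1.000
So the left factor is (ψ ∨ φ) ⊕ (φ ⊕ φ) = 1.000.
~(φ ⊕ φ) = 1 − 1.000 = 0.000
So the right-hand bound is ~(φ ⊕ φ) = 0.000.
The residuum of the Łukasiewicz t-norm gives the supremum: min(1, 1 − 1.000 + 0.000).
1 − 1.000 + 0.000 = 0.000, so t = min(1, 0.000) = 0.000.
Check: 1.000 ⊗ 0.000 = max(0, 0.000) = 0.000 ≤ 0.000.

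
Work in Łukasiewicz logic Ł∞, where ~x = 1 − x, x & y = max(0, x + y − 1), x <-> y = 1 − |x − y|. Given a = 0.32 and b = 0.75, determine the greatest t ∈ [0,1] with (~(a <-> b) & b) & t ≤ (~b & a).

0.82

a <-> b = 1 − |0.32 − 0.75| = 1 − 0.43 = 0.57
~(a <-> b) = 1 − 0.57 = 0.43
~(a <-> b) & b = max(0, 0.43 + 0.75 − 1) = max(0, 0.18) = 0.18
So the left factor is ~(a <-> b) & b = 0.18.
~b = 1 − 0.75 = 0.25
~b & a = max(0, 0.25 + 0.32 − 1) = max(0, -0.43) = 0.00
So the right-hand bound is ~b & a = 0.00.
The residuum of the Łukasiewicz t-norm gives the supremum: min(1, 1 − 0.18 + 0.00).
1 − 0.18 + 0.00 = 0.82, so t = min(1, 0.82) = 0.82.
Check: 0.18 & 0.82 = max(0, 0.00) = 0.00 ≤ 0.00.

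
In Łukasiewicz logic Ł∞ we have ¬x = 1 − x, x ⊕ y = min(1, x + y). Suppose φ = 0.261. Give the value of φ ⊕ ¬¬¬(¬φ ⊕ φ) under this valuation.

¬φ = 1 − 0.261 = 0.739
¬φ ⊕ φ = min(1, 0.739 + 0.261) = min(1, 1.000) = 1.000
¬(¬φ ⊕ φ) = 1 − 1.000 = 0.000
¬¬(¬φ ⊕ φ) = 1 − 0.000 = 1.000
¬¬¬(¬φ ⊕ φ) = 1 − 1.000 = 0.000
φ ⊕ ¬¬¬(¬φ ⊕ φ) = min(1, 0.261 + 0.000) = min(1, 0.261) = 0.261

0.261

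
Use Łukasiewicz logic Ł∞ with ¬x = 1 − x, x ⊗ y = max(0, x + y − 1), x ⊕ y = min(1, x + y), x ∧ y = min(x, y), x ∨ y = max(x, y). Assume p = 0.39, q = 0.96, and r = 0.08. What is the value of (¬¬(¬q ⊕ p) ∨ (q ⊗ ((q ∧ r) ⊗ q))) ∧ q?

¬q = 1 − 0.96 = 0.04
¬q ⊕ p = min(1, 0.04 + 0.39) = min(1, 0.43) = 0.43
¬(¬q ⊕ p) = 1 − 0.43 = 0.57
¬¬(¬q ⊕ p) = 1 − 0.57 = 0.43
q ∧ r = min(0.96, 0.08) = 0.08
(q ∧ r) ⊗ q = max(0, 0.08 + 0.96 − 1) = max(0, 0.04) = 0.04
q ⊗ ((q ∧ r) ⊗ q) = max(0, 0.96 + 0.04 − 1) = max(0, 0.00) = 0.00
¬¬(¬q ⊕ p) ∨ (q ⊗ ((q ∧ r) ⊗ q)) = max(0.43, 0.00) = 0.43
(¬¬(¬q ⊕ p) ∨ (q ⊗ ((q ∧ r) ⊗ q))) ∧ q = min(0.43, 0.96) = 0.43

0.43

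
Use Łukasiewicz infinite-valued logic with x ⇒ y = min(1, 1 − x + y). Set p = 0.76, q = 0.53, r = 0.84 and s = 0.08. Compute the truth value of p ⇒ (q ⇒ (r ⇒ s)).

r ⇒ s = min(1, 1 − 0.84 + 0.08) = min(1, 0.24) = 0.24
q ⇒ (r ⇒ s) = min(1, 1 − 0.53 + 0.24) = min(1, 0.71) = 0.71
p ⇒ (q ⇒ (r ⇒ s)) = min(1, 1 − 0.76 + 0.71) = min(1, 0.95) = 0.95

0.95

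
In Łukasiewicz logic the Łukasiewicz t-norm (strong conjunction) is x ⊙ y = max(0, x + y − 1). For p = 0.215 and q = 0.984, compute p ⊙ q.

0.199

p ⊙ q = max(0, 0.215 + 0.984 − 1) = max(0, 0.199) = 0.199
For comparison, the Gödel (minimum) t-norm min(x, y) would give 0.215.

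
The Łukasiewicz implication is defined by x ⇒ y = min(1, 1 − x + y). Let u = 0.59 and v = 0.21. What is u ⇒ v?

u ⇒ v = min(1, 1 − 0.59 + 0.21) = min(1, 0.62) = 0.62
For comparison, the Gödel implication (1 if x ≤ y else y) would give 0.21.

0.62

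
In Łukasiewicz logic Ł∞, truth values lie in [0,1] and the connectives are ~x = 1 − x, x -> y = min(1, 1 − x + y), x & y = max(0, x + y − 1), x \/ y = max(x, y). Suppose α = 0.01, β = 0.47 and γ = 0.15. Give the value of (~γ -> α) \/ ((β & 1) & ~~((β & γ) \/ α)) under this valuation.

~γ = 1 − 0.15 = 0.85
~γ -> α = min(1, 1 − 0.85 + 0.01) = min(1, 0.16) = 0.16
β & 1 = max(0, 0.47 + 1.00 − 1) = max(0, 0.47) = 0.47
β & γ = max(0, 0.47 + 0.15 − 1) = max(0, -0.38) = 0.00
(β & γ) \/ α = max(0.00, 0.01) = 0.01
~((β & γ) \/ α) = 1 − 0.01 = 0.99
~~((β & γ) \/ α) = 1 − 0.99 = 0.01
(β & 1) & ~~((β & γ) \/ α) = max(0, 0.47 + 0.01 − 1) = max(0, -0.52) = 0.00
(~γ -> α) \/ ((β & 1) & ~~((β & γ) \/ α)) = max(0.16, 0.00) = 0.16

0.16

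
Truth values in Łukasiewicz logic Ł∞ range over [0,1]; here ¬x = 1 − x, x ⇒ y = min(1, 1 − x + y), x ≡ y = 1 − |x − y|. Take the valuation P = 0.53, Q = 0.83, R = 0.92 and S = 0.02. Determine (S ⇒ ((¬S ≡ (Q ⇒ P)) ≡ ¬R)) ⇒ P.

¬S = 1 − 0.02 = 0.98
Q ⇒ P = min(1, 1 − 0.83 + 0.53) = min(1, 0.70) = 0.70
¬S ≡ (Q ⇒ P) = 1 − |0.98 − 0.70| = 1 − 0.28 = 0.72
¬R = 1 − 0.92 = 0.08
(¬S ≡ (Q ⇒ P)) ≡ ¬R = 1 − |0.72 − 0.08| = 1 − 0.64 = 0.36
S ⇒ ((¬S ≡ (Q ⇒ P)) ≡ ¬R) = min(1, 1 − 0.02 + 0.36) = min(1, 1.34) = 1.00
(S ⇒ ((¬S ≡ (Q ⇒ P)) ≡ ¬R)) ⇒ P = min(1, 1 − 1.00 + 0.53) = min(1, 0.53) = 0.53

0.53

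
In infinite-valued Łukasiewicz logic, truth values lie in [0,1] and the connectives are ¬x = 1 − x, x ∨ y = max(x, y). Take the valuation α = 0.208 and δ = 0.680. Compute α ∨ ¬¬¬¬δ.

¬δ = 1 − 0.680 = 0.320
¬¬δ = 1 − 0.320 = 0.680
¬¬¬δ = 1 − 0.680 = 0.320
¬¬¬¬δ = 1 − 0.320 = 0.680
α ∨ ¬¬¬¬δ = max(0.208, 0.680) = 0.680

0.680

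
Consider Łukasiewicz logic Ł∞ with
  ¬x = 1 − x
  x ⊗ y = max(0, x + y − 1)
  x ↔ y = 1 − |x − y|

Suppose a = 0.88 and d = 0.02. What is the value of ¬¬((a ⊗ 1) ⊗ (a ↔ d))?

0.02

a ⊗ 1 = max(0, 0.88 + 1.00 − 1) = max(0, 0.88) = 0.88
a ↔ d = 1 − |0.88 − 0.02| = 1 − 0.86 = 0.14
(a ⊗ 1) ⊗ (a ↔ d) = max(0, 0.88 + 0.14 − 1) = max(0, 0.02) = 0.02
¬((a ⊗ 1) ⊗ (a ↔ d)) = 1 − 0.02 = 0.98
¬¬((a ⊗ 1) ⊗ (a ↔ d)) = 1 − 0.98 = 0.02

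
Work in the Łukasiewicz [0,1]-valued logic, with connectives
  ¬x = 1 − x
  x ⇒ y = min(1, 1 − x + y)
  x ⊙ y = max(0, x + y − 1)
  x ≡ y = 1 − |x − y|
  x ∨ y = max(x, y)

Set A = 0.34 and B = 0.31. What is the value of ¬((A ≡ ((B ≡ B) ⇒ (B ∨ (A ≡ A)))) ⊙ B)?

B ≡ B = 1 − |0.31 − 0.31| = 1 − 0.00 = 1.00
A ≡ A = 1 − |0.34 − 0.34| = 1 − 0.00 = 1.00
B ∨ (A ≡ A) = max(0.31, 1.00) = 1.00
(B ≡ B) ⇒ (B ∨ (A ≡ A)) = min(1, 1 − 1.00 + 1.00) = min(1, 1.00) = 1.00
A ≡ ((B ≡ B) ⇒ (B ∨ (A ≡ A))) = 1 − |0.34 − 1.00| = 1 − 0.66 = 0.34
(A ≡ ((B ≡ B) ⇒ (B ∨ (A ≡ A)))) ⊙ B = max(0, 0.34 + 0.31 − 1) = max(0, -0.35) = 0.00
¬((A ≡ ((B ≡ B) ⇒ (B ∨ (A ≡ A)))) ⊙ B) = 1 − 0.00 = 1.00

1.00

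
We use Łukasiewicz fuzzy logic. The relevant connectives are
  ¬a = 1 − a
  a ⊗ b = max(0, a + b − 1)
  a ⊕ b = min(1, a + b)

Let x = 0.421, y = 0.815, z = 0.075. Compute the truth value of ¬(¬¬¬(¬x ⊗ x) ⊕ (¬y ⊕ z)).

0.000

¬x = 1 − 0.421 = 0.579
¬x ⊗ x = max(0, 0.579 + 0.421 − 1) = max(0, 0.000) = 0.000
¬(¬x ⊗ x) = 1 − 0.000 = 1.000
¬¬(¬x ⊗ x) = 1 − 1.000 = 0.000
¬¬¬(¬x ⊗ x) = 1 − 0.000 = 1.000
¬y = 1 − 0.815 = 0.185
¬y ⊕ z = min(1, 0.185 + 0.075) = min(1, 0.260) = 0.260
¬¬¬(¬x ⊗ x) ⊕ (¬y ⊕ z) = min(1, 1.000 + 0.260) = min(1, 1.260) = 1.000
¬(¬¬¬(¬x ⊗ x) ⊕ (¬y ⊕ z)) = 1 − 1.000 = 0.000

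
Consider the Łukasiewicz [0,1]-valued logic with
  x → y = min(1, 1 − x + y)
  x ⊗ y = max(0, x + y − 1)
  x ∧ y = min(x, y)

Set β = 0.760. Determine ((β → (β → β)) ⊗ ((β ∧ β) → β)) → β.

0.760

β → β = min(1, 1 − 0.760 + 0.760) = min(1, 1.000) = 1.000
β → (β → β) = min(1, 1 − 0.760 + 1.000) = min(1, 1.240) = 1.000
β ∧ β = min(0.760, 0.760) = 0.760
(β ∧ β) → β = min(1, 1 − 0.760 + 0.760) = min(1, 1.000) = 1.000
(β → (β → β)) ⊗ ((β ∧ β) → β) = max(0, 1.000 + 1.000 − 1) = max(0, 1.000) = 1.000
((β → (β → β)) ⊗ ((β ∧ β) → β)) → β = min(1, 1 − 1.000 + 0.760) = min(1, 0.760) = 0.760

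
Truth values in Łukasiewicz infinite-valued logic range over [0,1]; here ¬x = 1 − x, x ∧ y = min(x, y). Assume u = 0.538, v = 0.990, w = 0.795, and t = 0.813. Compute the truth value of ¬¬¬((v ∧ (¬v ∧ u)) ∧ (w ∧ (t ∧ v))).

¬v = 1 − 0.990 = 0.010
¬v ∧ u = min(0.010, 0.538) = 0.010
v ∧ (¬v ∧ u) = min(0.990, 0.010) = 0.010
t ∧ v = min(0.813, 0.990) = 0.813
w ∧ (t ∧ v) = min(0.795, 0.813) = 0.795
(v ∧ (¬v ∧ u)) ∧ (w ∧ (t ∧ v)) = min(0.010, 0.795) = 0.010
¬((v ∧ (¬v ∧ u)) ∧ (w ∧ (t ∧ v))) = 1 − 0.010 = 0.990
¬¬((v ∧ (¬v ∧ u)) ∧ (w ∧ (t ∧ v))) = 1 − 0.990 = 0.010
¬¬¬((v ∧ (¬v ∧ u)) ∧ (w ∧ (t ∧ v))) = 1 − 0.010 = 0.990

0.990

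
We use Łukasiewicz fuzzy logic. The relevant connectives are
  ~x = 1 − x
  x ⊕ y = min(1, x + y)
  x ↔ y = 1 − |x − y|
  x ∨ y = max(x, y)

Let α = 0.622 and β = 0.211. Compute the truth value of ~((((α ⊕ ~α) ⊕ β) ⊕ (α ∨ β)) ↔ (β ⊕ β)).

0.578

~α = 1 − 0.622 = 0.378
α ⊕ ~α = min(1, 0.622 + 0.378) = min(1, 1.000) = 1.000
(α ⊕ ~α) ⊕ β = min(1, 1.000 + 0.211) = min(1, 1.211) = 1.000
α ∨ β = max(0.622, 0.211) = 0.622
((α ⊕ ~α) ⊕ β) ⊕ (α ∨ β) = min(1, 1.000 + 0.622) = min(1, 1.622) = 1.000
β ⊕ β = min(1, 0.211 + 0.211) = min(1, 0.422) = 0.422
(((α ⊕ ~α) ⊕ β) ⊕ (α ∨ β)) ↔ (β ⊕ β) = 1 − |1.000 − 0.422| = 1 − 0.578 = 0.422
~((((α ⊕ ~α) ⊕ β) ⊕ (α ∨ β)) ↔ (β ⊕ β)) = 1 − 0.422 = 0.578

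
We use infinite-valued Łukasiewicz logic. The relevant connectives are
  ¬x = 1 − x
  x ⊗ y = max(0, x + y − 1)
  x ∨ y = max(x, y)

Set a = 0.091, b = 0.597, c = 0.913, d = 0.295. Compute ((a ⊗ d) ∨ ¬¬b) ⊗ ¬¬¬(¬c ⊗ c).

a ⊗ d = max(0, 0.091 + 0.295 − 1) = max(0, -0.614) = 0.000
¬b = 1 − 0.597 = 0.403
¬¬b = 1 − 0.403 = 0.597
(a ⊗ d) ∨ ¬¬b = max(0.000, 0.597) = 0.597
¬c = 1 − 0.913 = 0.087
¬c ⊗ c = max(0, 0.087 + 0.913 − 1) = max(0, 0.000) = 0.000
¬(¬c ⊗ c) = 1 − 0.000 = 1.000
¬¬(¬c ⊗ c) = 1 − 1.000 = 0.000
¬¬¬(¬c ⊗ c) = 1 − 0.000 = 1.000
((a ⊗ d) ∨ ¬¬b) ⊗ ¬¬¬(¬c ⊗ c) = max(0, 0.597 + 1.000 − 1) = max(0, 0.597) = 0.597

0.597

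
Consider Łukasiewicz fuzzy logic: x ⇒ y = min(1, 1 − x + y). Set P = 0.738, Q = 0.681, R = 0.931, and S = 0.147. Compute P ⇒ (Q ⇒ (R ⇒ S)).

0.797

R ⇒ S = min(1, 1 − 0.931 + 0.147) = min(1, 0.216) = 0.216
Q ⇒ (R ⇒ S) = min(1, 1 − 0.681 + 0.216) = min(1, 0.535) = 0.535
P ⇒ (Q ⇒ (R ⇒ S)) = min(1, 1 − 0.738 + 0.535) = min(1, 0.797) = 0.797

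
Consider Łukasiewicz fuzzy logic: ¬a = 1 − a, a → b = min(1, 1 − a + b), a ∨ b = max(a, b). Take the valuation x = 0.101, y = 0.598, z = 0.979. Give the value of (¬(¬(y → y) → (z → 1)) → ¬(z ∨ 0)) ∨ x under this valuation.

y → y = min(1, 1 − 0.598 + 0.598) = min(1, 1.000) = 1.000
¬(y → y) = 1 − 1.000 = 0.000
z → 1 = min(1, 1 − 0.979 + 1.000) = min(1, 1.021) = 1.000
¬(y → y) → (z → 1) = min(1, 1 − 0.000 + 1.000) = min(1, 2.000) = 1.000
¬(¬(y → y) → (z → 1)) = 1 − 1.000 = 0.000
z ∨ 0 = max(0.979, 0.000) = 0.979
¬(z ∨ 0) = 1 − 0.979 = 0.021
¬(¬(y → y) → (z → 1)) → ¬(z ∨ 0) = min(1, 1 − 0.000 + 0.021) = min(1, 1.021) = 1.000
(¬(¬(y → y) → (z → 1)) → ¬(z ∨ 0)) ∨ x = max(1.000, 0.101) = 1.000

1.000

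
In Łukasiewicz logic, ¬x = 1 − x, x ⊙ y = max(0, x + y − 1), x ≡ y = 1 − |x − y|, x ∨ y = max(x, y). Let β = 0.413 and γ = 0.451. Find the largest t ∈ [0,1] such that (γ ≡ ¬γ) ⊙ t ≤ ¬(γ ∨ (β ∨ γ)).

0.647

¬γ = 1 − 0.451 = 0.549
γ ≡ ¬γ = 1 − |0.451 − 0.549| = 1 − 0.098 = 0.902
So the left factor is γ ≡ ¬γ = 0.902.
β ∨ γ = max(0.413, 0.451) = 0.451
γ ∨ (β ∨ γ) = max(0.451, 0.451) = 0.451
¬(γ ∨ (β ∨ γ)) = 1 − 0.451 = 0.549
So the right-hand bound is ¬(γ ∨ (β ∨ γ)) = 0.549.
The residuum of the Łukasiewicz t-norm gives the supremum: min(1, 1 − 0.902 + 0.549).
1 − 0.902 + 0.549 = 0.647, so t = min(1, 0.647) = 0.647.
Check: 0.902 ⊙ 0.647 = max(0, 0.549) = 0.549 ≤ 0.549.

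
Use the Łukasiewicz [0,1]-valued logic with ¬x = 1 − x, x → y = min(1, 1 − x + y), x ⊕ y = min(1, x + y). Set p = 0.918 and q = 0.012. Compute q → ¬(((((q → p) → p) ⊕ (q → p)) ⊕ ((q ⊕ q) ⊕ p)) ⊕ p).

0.988

q → p = min(1, 1 − 0.012 + 0.918) = min(1, 1.906) = 1.000
(q → p) → p = min(1, 1 − 1.000 + 0.918) = min(1, 0.918) = 0.918
((q → p) → p) ⊕ (q → p) = min(1, 0.918 + 1.000) = min(1, 1.918) = 1.000
q ⊕ q = min(1, 0.012 + 0.012) = min(1, 0.024) = 0.024
(q ⊕ q) ⊕ p = min(1, 0.024 + 0.918) = min(1, 0.942) = 0.942
(((q → p) → p) ⊕ (q → p)) ⊕ ((q ⊕ q) ⊕ p) = min(1, 1.000 + 0.942) = min(1, 1.942) = 1.000
((((q → p) → p) ⊕ (q → p)) ⊕ ((q ⊕ q) ⊕ p)) ⊕ p = min(1, 1.000 + 0.918) = min(1, 1.918) = 1.000
¬(((((q → p) → p) ⊕ (q → p)) ⊕ ((q ⊕ q) ⊕ p)) ⊕ p) = 1 − 1.000 = 0.000
q → ¬(((((q → p) → p) ⊕ (q → p)) ⊕ ((q ⊕ q) ⊕ p)) ⊕ p) = min(1, 1 − 0.012 + 0.000) = min(1, 0.988) = 0.988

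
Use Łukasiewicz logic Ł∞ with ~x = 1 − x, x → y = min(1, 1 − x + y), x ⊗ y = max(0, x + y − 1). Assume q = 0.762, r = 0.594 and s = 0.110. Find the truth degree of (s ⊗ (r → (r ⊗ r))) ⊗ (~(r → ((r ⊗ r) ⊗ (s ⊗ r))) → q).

r ⊗ r = max(0, 0.594 + 0.594 − 1) = max(0, 0.188) = 0.188
r → (r ⊗ r) = min(1, 1 − 0.594 + 0.188) = min(1, 0.594) = 0.594
s ⊗ (r → (r ⊗ r)) = max(0, 0.110 + 0.594 − 1) = max(0, -0.296) = 0.000
s ⊗ r = max(0, 0.110 + 0.594 − 1) = max(0, -0.296) = 0.000
(r ⊗ r) ⊗ (s ⊗ r) = max(0, 0.188 + 0.000 − 1) = max(0, -0.812) = 0.000
r → ((r ⊗ r) ⊗ (s ⊗ r)) = min(1, 1 − 0.594 + 0.000) = min(1, 0.406) = 0.406
~(r → ((r ⊗ r) ⊗ (s ⊗ r))) = 1 − 0.406 = 0.594
~(r → ((r ⊗ r) ⊗ (s ⊗ r))) → q = min(1, 1 − 0.594 + 0.762) = min(1, 1.168) = 1.000
(s ⊗ (r → (r ⊗ r))) ⊗ (~(r → ((r ⊗ r) ⊗ (s ⊗ r))) → q) = max(0, 0.000 + 1.000 − 1) = max(0, 0.000) = 0.000

0.000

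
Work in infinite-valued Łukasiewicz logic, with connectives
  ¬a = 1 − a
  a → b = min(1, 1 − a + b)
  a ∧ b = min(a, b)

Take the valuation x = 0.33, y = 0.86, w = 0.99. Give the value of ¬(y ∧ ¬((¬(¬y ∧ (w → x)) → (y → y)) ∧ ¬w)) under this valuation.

0.14

¬y = 1 − 0.86 = 0.14
w → x = min(1, 1 − 0.99 + 0.33) = min(1, 0.34) = 0.34
¬y ∧ (w → x) = min(0.14, 0.34) = 0.14
¬(¬y ∧ (w → x)) = 1 − 0.14 = 0.86
y → y = min(1, 1 − 0.86 + 0.86) = min(1, 1.00) = 1.00
¬(¬y ∧ (w → x)) → (y → y) = min(1, 1 − 0.86 + 1.00) = min(1, 1.14) = 1.00
¬w = 1 − 0.99 = 0.01
(¬(¬y ∧ (w → x)) → (y → y)) ∧ ¬w = min(1.00, 0.01) = 0.01
¬((¬(¬y ∧ (w → x)) → (y → y)) ∧ ¬w) = 1 − 0.01 = 0.99
y ∧ ¬((¬(¬y ∧ (w → x)) → (y → y)) ∧ ¬w) = min(0.86, 0.99) = 0.86
¬(y ∧ ¬((¬(¬y ∧ (w → x)) → (y → y)) ∧ ¬w)) = 1 − 0.86 = 0.14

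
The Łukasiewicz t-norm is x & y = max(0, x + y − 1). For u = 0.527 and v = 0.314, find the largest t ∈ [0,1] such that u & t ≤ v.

The residuum of the Łukasiewicz t-norm gives the supremum: min(1, 1 − 0.527 + 0.314).
1 − 0.527 + 0.314 = 0.787, so t = min(1, 0.787) = 0.787.
Check: 0.527 & 0.787 = max(0, 0.314) = 0.314 ≤ 0.314.

0.787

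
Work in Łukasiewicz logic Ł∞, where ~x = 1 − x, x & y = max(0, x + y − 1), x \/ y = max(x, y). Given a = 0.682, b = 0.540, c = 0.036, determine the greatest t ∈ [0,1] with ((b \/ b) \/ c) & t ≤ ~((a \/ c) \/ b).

b \/ b = max(0.540, 0.540) = 0.540
(b \/ b) \/ c = max(0.540, 0.036) = 0.540
So the left factor is (b \/ b) \/ c = 0.540.
a \/ c = max(0.682, 0.036) = 0.682
(a \/ c) \/ b = max(0.682, 0.540) = 0.682
~((a \/ c) \/ b) = 1 − 0.682 = 0.318
So the right-hand bound is ~((a \/ c) \/ b) = 0.318.
The residuum of the Łukasiewicz t-norm gives the supremum: min(1, 1 − 0.540 + 0.318).
1 − 0.540 + 0.318 = 0.778, so t = min(1, 0.778) = 0.778.
Check: 0.540 & 0.778 = max(0, 0.318) = 0.318 ≤ 0.318.

0.778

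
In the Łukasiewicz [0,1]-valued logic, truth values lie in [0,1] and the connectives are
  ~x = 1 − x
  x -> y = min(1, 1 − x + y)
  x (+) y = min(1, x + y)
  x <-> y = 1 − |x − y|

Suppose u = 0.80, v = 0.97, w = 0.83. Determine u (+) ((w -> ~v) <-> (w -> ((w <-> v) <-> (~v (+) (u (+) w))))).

1.00

~v = 1 − 0.97 = 0.03
w -> ~v = min(1, 1 − 0.83 + 0.03) = min(1, 0.20) = 0.20
w <-> v = 1 − |0.83 − 0.97| = 1 − 0.14 = 0.86
u (+) w = min(1, 0.80 + 0.83) = min(1, 1.63) = 1.00
~v (+) (u (+) w) = min(1, 0.03 + 1.00) = min(1, 1.03) = 1.00
(w <-> v) <-> (~v (+) (u (+) w)) = 1 − |0.86 − 1.00| = 1 − 0.14 = 0.86
w -> ((w <-> v) <-> (~v (+) (u (+) w))) = min(1, 1 − 0.83 + 0.86) = min(1, 1.03) = 1.00
(w -> ~v) <-> (w -> ((w <-> v) <-> (~v (+) (u (+) w)))) = 1 − |0.20 − 1.00| = 1 − 0.80 = 0.20
u (+) ((w -> ~v) <-> (w -> ((w <-> v) <-> (~v (+) (u (+) w))))) = min(1, 0.80 + 0.20) = min(1, 1.00) = 1.00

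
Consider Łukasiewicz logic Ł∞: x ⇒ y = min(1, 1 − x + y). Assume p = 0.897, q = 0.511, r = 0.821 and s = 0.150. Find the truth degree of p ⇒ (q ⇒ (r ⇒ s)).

r ⇒ s = min(1, 1 − 0.821 + 0.150) = min(1, 0.329) = 0.329
q ⇒ (r ⇒ s) = min(1, 1 − 0.511 + 0.329) = min(1, 0.818) = 0.818
p ⇒ (q ⇒ (r ⇒ s)) = min(1, 1 − 0.897 + 0.818) = min(1, 0.921) = 0.921

0.921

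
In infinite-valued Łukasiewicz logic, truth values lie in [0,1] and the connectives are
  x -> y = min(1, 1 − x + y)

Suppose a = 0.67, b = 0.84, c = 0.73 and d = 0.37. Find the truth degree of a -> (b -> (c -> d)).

c -> d = min(1, 1 − 0.73 + 0.37) = min(1, 0.64) = 0.64
b -> (c -> d) = min(1, 1 − 0.84 + 0.64) = min(1, 0.80) = 0.80
a -> (b -> (c -> d)) = min(1, 1 − 0.67 + 0.80) = min(1, 1.13) = 1.00

1.00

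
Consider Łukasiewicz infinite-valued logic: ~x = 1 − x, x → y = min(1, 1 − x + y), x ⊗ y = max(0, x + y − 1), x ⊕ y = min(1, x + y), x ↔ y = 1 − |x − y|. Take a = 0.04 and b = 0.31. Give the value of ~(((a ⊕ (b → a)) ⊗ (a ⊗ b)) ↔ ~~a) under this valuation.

b → a = min(1, 1 − 0.31 + 0.04) = min(1, 0.73) = 0.73
a ⊕ (b → a) = min(1, 0.04 + 0.73) = min(1, 0.77) = 0.77
a ⊗ b = max(0, 0.04 + 0.31 − 1) = max(0, -0.65) = 0.00
(a ⊕ (b → a)) ⊗ (a ⊗ b) = max(0, 0.77 + 0.00 − 1) = max(0, -0.23) = 0.00
~a = 1 − 0.04 = 0.96
~~a = 1 − 0.96 = 0.04
((a ⊕ (b → a)) ⊗ (a ⊗ b)) ↔ ~~a = 1 − |0.00 − 0.04| = 1 − 0.04 = 0.96
~(((a ⊕ (b → a)) ⊗ (a ⊗ b)) ↔ ~~a) = 1 − 0.96 = 0.04

0.04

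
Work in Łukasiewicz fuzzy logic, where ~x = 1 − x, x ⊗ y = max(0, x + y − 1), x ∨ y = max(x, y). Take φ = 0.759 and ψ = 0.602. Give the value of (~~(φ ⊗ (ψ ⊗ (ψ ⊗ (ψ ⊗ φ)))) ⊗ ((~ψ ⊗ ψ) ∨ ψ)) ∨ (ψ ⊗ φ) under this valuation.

0.361

ψ ⊗ φ = max(0, 0.602 + 0.759 − 1) = max(0, 0.361) = 0.361
ψ ⊗ (ψ ⊗ φ) = max(0, 0.602 + 0.361 − 1) = max(0, -0.037) = 0.000
ψ ⊗ (ψ ⊗ (ψ ⊗ φ)) = max(0, 0.602 + 0.000 − 1) = max(0, -0.398) = 0.000
φ ⊗ (ψ ⊗ (ψ ⊗ (ψ ⊗ φ))) = max(0, 0.759 + 0.000 − 1) = max(0, -0.241) = 0.000
~(φ ⊗ (ψ ⊗ (ψ ⊗ (ψ ⊗ φ)))) = 1 − 0.000 = 1.000
~~(φ ⊗ (ψ ⊗ (ψ ⊗ (ψ ⊗ φ)))) = 1 − 1.000 = 0.000
~ψ = 1 − 0.602 = 0.398
~ψ ⊗ ψ = max(0, 0.398 + 0.602 − 1) = max(0, 0.000) = 0.000
(~ψ ⊗ ψ) ∨ ψ = max(0.000, 0.602) = 0.602
~~(φ ⊗ (ψ ⊗ (ψ ⊗ (ψ ⊗ φ)))) ⊗ ((~ψ ⊗ ψ) ∨ ψ) = max(0, 0.000 + 0.602 − 1) = max(0, -0.398) = 0.000
(~~(φ ⊗ (ψ ⊗ (ψ ⊗ (ψ ⊗ φ)))) ⊗ ((~ψ ⊗ ψ) ∨ ψ)) ∨ (ψ ⊗ φ) = max(0.000, 0.361) = 0.361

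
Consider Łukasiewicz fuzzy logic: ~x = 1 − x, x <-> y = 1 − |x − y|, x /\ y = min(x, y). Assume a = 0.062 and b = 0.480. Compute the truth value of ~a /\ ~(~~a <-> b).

~a = 1 − 0.062 = 0.938
~~a = 1 − 0.938 = 0.062
~~a <-> b = 1 − |0.062 − 0.480| = 1 − 0.418 = 0.582
~(~~a <-> b) = 1 − 0.582 = 0.418
~a /\ ~(~~a <-> b) = min(0.938, 0.418) = 0.418

0.418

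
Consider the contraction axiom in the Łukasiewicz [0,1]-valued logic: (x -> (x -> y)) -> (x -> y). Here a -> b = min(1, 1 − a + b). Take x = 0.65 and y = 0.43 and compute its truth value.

x -> y = min(1, 1 − 0.65 + 0.43) = min(1, 0.78) = 0.78
x -> (x -> y) = min(1, 1 − 0.65 + 0.78) = min(1, 1.13) = 1.00
(x -> (x -> y)) -> (x -> y) = min(1, 1 − 1.00 + 0.78) = min(1, 0.78) = 0.78
(The value 0.78 < 1 shows this instance is not satisfied; fails in Ł∞ (the t-norm is not idempotent).)

0.78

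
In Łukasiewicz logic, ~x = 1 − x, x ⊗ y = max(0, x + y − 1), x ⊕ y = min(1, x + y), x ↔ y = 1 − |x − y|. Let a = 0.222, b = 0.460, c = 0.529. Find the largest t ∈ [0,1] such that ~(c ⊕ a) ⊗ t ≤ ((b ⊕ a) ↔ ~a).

1.000

c ⊕ a = min(1, 0.529 + 0.222) = min(1, 0.751) = 0.751
~(c ⊕ a) = 1 − 0.751 = 0.249
So the left factor is ~(c ⊕ a) = 0.249.
b ⊕ a = min(1, 0.460 + 0.222) = min(1, 0.682) = 0.682
~a = 1 − 0.222 = 0.778
(b ⊕ a) ↔ ~a = 1 − |0.682 − 0.778| = 1 − 0.096 = 0.904
So the right-hand bound is (b ⊕ a) ↔ ~a = 0.904.
The residuum of the Łukasiewicz t-norm gives the supremum: min(1, 1 − 0.249 + 0.904).
1 − 0.249 + 0.904 = 1.655, so t = min(1, 1.655) = 1.000.
Check: 0.249 ⊗ 1.000 = max(0, 0.249) = 0.249 ≤ 0.904.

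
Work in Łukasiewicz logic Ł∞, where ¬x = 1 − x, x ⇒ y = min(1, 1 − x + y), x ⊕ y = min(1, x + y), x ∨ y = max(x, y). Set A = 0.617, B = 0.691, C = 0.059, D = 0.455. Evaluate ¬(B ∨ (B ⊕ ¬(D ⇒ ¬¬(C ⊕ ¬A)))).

¬A = 1 − 0.617 = 0.383
C ⊕ ¬A = min(1, 0.059 + 0.383) = min(1, 0.442) = 0.442
¬(C ⊕ ¬A) = 1 − 0.442 = 0.558
¬¬(C ⊕ ¬A) = 1 − 0.558 = 0.442
D ⇒ ¬¬(C ⊕ ¬A) = min(1, 1 − 0.455 + 0.442) = min(1, 0.987) = 0.987
¬(D ⇒ ¬¬(C ⊕ ¬A)) = 1 − 0.987 = 0.013
B ⊕ ¬(D ⇒ ¬¬(C ⊕ ¬A)) = min(1, 0.691 + 0.013) = min(1, 0.704) = 0.704
B ∨ (B ⊕ ¬(D ⇒ ¬¬(C ⊕ ¬A))) = max(0.691, 0.704) = 0.704
¬(B ∨ (B ⊕ ¬(D ⇒ ¬¬(C ⊕ ¬A)))) = 1 − 0.704 = 0.296

0.296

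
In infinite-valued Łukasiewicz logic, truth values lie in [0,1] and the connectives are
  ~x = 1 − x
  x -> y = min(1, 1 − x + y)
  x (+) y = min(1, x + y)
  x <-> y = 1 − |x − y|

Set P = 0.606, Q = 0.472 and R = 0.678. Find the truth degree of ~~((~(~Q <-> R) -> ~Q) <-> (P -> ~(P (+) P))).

0.394

~Q = 1 − 0.472 = 0.528
~Q <-> R = 1 − |0.528 − 0.678| = 1 − 0.150 = 0.850
~(~Q <-> R) = 1 − 0.850 = 0.150
~(~Q <-> R) -> ~Q = min(1, 1 − 0.150 + 0.528) = min(1, 1.378) = 1.000
P (+) P = min(1, 0.606 + 0.606) = min(1, 1.212) = 1.000
~(P (+) P) = 1 − 1.000 = 0.000
P -> ~(P (+) P) = min(1, 1 − 0.606 + 0.000) = min(1, 0.394) = 0.394
(~(~Q <-> R) -> ~Q) <-> (P -> ~(P (+) P)) = 1 − |1.000 − 0.394| = 1 − 0.606 = 0.394
~((~(~Q <-> R) -> ~Q) <-> (P -> ~(P (+) P))) = 1 − 0.394 = 0.606
~~((~(~Q <-> R) -> ~Q) <-> (P -> ~(P (+) P))) = 1 − 0.606 = 0.394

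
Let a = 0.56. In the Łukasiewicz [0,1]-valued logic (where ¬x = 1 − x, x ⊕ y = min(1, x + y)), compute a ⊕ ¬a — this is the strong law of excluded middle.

1.00

¬a = 1 − 0.56 = 0.44
a ⊕ ¬a = min(1, 0.56 + 0.44) = min(1, 1.00) = 1.00
(As expected: always 1 in Ł∞ since a ⊕ (1−a) = 1.)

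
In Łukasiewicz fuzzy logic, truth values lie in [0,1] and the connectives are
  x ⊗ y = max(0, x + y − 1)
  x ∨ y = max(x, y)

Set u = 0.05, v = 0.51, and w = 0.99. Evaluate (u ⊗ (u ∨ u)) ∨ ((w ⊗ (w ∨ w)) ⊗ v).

0.49

u ∨ u = max(0.05, 0.05) = 0.05
u ⊗ (u ∨ u) = max(0, 0.05 + 0.05 − 1) = max(0, -0.90) = 0.00
w ∨ w = max(0.99, 0.99) = 0.99
w ⊗ (w ∨ w) = max(0, 0.99 + 0.99 − 1) = max(0, 0.98) = 0.98
(w ⊗ (w ∨ w)) ⊗ v = max(0, 0.98 + 0.51 − 1) = max(0, 0.49) = 0.49
(u ⊗ (u ∨ u)) ∨ ((w ⊗ (w ∨ w)) ⊗ v) = max(0.00, 0.49) = 0.49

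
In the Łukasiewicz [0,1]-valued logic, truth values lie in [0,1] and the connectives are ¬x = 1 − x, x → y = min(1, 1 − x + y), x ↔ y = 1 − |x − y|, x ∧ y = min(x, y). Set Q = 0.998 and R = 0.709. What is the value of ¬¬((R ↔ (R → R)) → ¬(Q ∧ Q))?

0.293

R → R = min(1, 1 − 0.709 + 0.709) = min(1, 1.000) = 1.000
R ↔ (R → R) = 1 − |0.709 − 1.000| = 1 − 0.291 = 0.709
Q ∧ Q = min(0.998, 0.998) = 0.998
¬(Q ∧ Q) = 1 − 0.998 = 0.002
(R ↔ (R → R)) → ¬(Q ∧ Q) = min(1, 1 − 0.709 + 0.002) = min(1, 0.293) = 0.293
¬((R ↔ (R → R)) → ¬(Q ∧ Q)) = 1 − 0.293 = 0.707
¬¬((R ↔ (R → R)) → ¬(Q ∧ Q)) = 1 − 0.707 = 0.293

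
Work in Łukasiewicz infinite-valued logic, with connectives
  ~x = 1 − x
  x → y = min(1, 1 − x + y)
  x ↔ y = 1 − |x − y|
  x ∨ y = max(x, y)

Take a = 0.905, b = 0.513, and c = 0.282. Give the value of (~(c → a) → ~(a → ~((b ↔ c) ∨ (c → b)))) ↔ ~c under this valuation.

c → a = min(1, 1 − 0.282 + 0.905) = min(1, 1.623) = 1.000
~(c → a) = 1 − 1.000 = 0.000
b ↔ c = 1 − |0.513 − 0.282| = 1 − 0.231 = 0.769
c → b = min(1, 1 − 0.282 + 0.513) = min(1, 1.231) = 1.000
(b ↔ c) ∨ (c → b) = max(0.769, 1.000) = 1.000
~((b ↔ c) ∨ (c → b)) = 1 − 1.000 = 0.000
a → ~((b ↔ c) ∨ (c → b)) = min(1, 1 − 0.905 + 0.000) = min(1, 0.095) = 0.095
~(a → ~((b ↔ c) ∨ (c → b))) = 1 − 0.095 = 0.905
~(c → a) → ~(a → ~((b ↔ c) ∨ (c → b))) = min(1, 1 − 0.000 + 0.905) = min(1, 1.905) = 1.000
~c = 1 − 0.282 = 0.718
(~(c → a) → ~(a → ~((b ↔ c) ∨ (c → b)))) ↔ ~c = 1 − |1.000 − 0.718| = 1 − 0.282 = 0.718

0.718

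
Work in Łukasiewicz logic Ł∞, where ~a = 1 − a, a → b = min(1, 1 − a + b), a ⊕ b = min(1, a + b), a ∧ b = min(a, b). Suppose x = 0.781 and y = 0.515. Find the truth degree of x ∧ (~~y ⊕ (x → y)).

0.781

~y = 1 − 0.515 = 0.485
~~y = 1 − 0.485 = 0.515
x → y = min(1, 1 − 0.781 + 0.515) = min(1, 0.734) = 0.734
~~y ⊕ (x → y) = min(1, 0.515 + 0.734) = min(1, 1.249) = 1.000
x ∧ (~~y ⊕ (x → y)) = min(0.781, 1.000) = 0.781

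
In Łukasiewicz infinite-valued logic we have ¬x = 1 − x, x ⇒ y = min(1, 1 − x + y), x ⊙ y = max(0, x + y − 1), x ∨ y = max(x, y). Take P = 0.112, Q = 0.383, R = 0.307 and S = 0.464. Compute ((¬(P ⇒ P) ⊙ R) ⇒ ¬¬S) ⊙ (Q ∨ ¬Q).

0.617

P ⇒ P = min(1, 1 − 0.112 + 0.112) = min(1, 1.000) = 1.000
¬(P ⇒ P) = 1 − 1.000 = 0.000
¬(P ⇒ P) ⊙ R = max(0, 0.000 + 0.307 − 1) = max(0, -0.693) = 0.000
¬S = 1 − 0.464 = 0.536
¬¬S = 1 − 0.536 = 0.464
(¬(P ⇒ P) ⊙ R) ⇒ ¬¬S = min(1, 1 − 0.000 + 0.464) = min(1, 1.464) = 1.000
¬Q = 1 − 0.383 = 0.617
Q ∨ ¬Q = max(0.383, 0.617) = 0.617
((¬(P ⇒ P) ⊙ R) ⇒ ¬¬S) ⊙ (Q ∨ ¬Q) = max(0, 1.000 + 0.617 − 1) = max(0, 0.617) = 0.617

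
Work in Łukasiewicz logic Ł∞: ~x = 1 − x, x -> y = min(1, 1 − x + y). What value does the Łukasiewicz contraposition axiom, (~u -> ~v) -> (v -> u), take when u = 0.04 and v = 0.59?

1.00

~u = 1 − 0.04 = 0.96
~v = 1 − 0.59 = 0.41
~u -> ~v = min(1, 1 − 0.96 + 0.41) = min(1, 0.45) = 0.45
v -> u = min(1, 1 − 0.59 + 0.04) = min(1, 0.45) = 0.45
(~u -> ~v) -> (v -> u) = min(1, 1 − 0.45 + 0.45) = min(1, 1.00) = 1.00
(As expected: an axiom of Ł∞, always 1.)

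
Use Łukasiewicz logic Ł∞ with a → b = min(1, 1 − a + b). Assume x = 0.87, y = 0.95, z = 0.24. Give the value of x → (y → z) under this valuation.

0.42

y → z = min(1, 1 − 0.95 + 0.24) = min(1, 0.29) = 0.29
x → (y → z) = min(1, 1 − 0.87 + 0.29) = min(1, 0.42) = 0.42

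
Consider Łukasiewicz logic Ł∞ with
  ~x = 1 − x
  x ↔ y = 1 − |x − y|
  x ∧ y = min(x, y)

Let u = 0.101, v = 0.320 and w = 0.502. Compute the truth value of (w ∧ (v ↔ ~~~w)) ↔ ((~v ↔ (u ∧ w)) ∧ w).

~w = 1 − 0.502 = 0.498
~~w = 1 − 0.498 = 0.502
~~~w = 1 − 0.502 = 0.498
v ↔ ~~~w = 1 − |0.320 − 0.498| = 1 − 0.178 = 0.822
w ∧ (v ↔ ~~~w) = min(0.502, 0.822) = 0.502
~v = 1 − 0.320 = 0.680
u ∧ w = min(0.101, 0.502) = 0.101
~v ↔ (u ∧ w) = 1 − |0.680 − 0.101| = 1 − 0.579 = 0.421
(~v ↔ (u ∧ w)) ∧ w = min(0.421, 0.502) = 0.421
(w ∧ (v ↔ ~~~w)) ↔ ((~v ↔ (u ∧ w)) ∧ w) = 1 − |0.502 − 0.421| = 1 − 0.081 = 0.919

0.919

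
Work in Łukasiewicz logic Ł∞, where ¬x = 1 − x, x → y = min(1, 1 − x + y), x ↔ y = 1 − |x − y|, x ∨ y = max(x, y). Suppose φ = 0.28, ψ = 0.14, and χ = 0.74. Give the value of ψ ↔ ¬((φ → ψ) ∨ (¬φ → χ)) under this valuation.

0.86

φ → ψ = min(1, 1 − 0.28 + 0.14) = min(1, 0.86) = 0.86
¬φ = 1 − 0.28 = 0.72
¬φ → χ = min(1, 1 − 0.72 + 0.74) = min(1, 1.02) = 1.00
(φ → ψ) ∨ (¬φ → χ) = max(0.86, 1.00) = 1.00
¬((φ → ψ) ∨ (¬φ → χ)) = 1 − 1.00 = 0.00
ψ ↔ ¬((φ → ψ) ∨ (¬φ → χ)) = 1 − |0.14 − 0.00| = 1 − 0.14 = 0.86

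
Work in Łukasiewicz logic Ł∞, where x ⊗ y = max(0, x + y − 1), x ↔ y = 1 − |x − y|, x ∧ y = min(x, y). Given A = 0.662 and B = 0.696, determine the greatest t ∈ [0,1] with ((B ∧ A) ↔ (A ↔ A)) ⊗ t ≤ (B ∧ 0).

B ∧ A = min(0.696, 0.662) = 0.662
A ↔ A = 1 − |0.662 − 0.662| = 1 − 0.000 = 1.000
(B ∧ A) ↔ (A ↔ A) = 1 − |0.662 − 1.000| = 1 − 0.338 = 0.662
So the left factor is (B ∧ A) ↔ (A ↔ A) = 0.662.
B ∧ 0 = min(0.696, 0.000) = 0.000
So the right-hand bound is B ∧ 0 = 0.000.
The residuum of the Łukasiewicz t-norm gives the supremum: min(1, 1 − 0.662 + 0.000).
1 − 0.662 + 0.000 = 0.338, so t = min(1, 0.338) = 0.338.
Check: 0.662 ⊗ 0.338 = max(0, 0.000) = 0.000 ≤ 0.000.

0.338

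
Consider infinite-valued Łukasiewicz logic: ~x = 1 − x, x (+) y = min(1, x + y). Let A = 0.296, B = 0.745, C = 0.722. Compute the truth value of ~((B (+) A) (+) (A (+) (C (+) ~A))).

B (+) A = min(1, 0.745 + 0.296) = min(1, 1.041) = 1.000
~A = 1 − 0.296 = 0.704
C (+) ~A = min(1, 0.722 + 0.704) = min(1, 1.426) = 1.000
A (+) (C (+) ~A) = min(1, 0.296 + 1.000) = min(1, 1.296) = 1.000
(B (+) A) (+) (A (+) (C (+) ~A)) = min(1, 1.000 + 1.000) = min(1, 2.000) = 1.000
~((B (+) A) (+) (A (+) (C (+) ~A))) = 1 − 1.000 = 0.000

0.000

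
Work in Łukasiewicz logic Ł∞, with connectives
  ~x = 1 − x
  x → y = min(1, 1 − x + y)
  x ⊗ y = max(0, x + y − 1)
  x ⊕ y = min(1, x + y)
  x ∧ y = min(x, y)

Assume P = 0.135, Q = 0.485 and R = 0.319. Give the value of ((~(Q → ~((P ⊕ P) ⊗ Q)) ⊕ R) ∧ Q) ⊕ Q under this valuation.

P ⊕ P = min(1, 0.135 + 0.135) = min(1, 0.270) = 0.270
(P ⊕ P) ⊗ Q = max(0, 0.270 + 0.485 − 1) = max(0, -0.245) = 0.000
~((P ⊕ P) ⊗ Q) = 1 − 0.000 = 1.000
Q → ~((P ⊕ P) ⊗ Q) = min(1, 1 − 0.485 + 1.000) = min(1, 1.515) = 1.000
~(Q → ~((P ⊕ P) ⊗ Q)) = 1 − 1.000 = 0.000
~(Q → ~((P ⊕ P) ⊗ Q)) ⊕ R = min(1, 0.000 + 0.319) = min(1, 0.319) = 0.319
(~(Q → ~((P ⊕ P) ⊗ Q)) ⊕ R) ∧ Q = min(0.319, 0.485) = 0.319
((~(Q → ~((P ⊕ P) ⊗ Q)) ⊕ R) ∧ Q) ⊕ Q = min(1, 0.319 + 0.485) = min(1, 0.804) = 0.804

0.804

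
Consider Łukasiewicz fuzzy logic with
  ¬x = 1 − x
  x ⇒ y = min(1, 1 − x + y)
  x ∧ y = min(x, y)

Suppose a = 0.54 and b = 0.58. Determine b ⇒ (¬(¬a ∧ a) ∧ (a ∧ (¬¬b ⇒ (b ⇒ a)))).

¬a = 1 − 0.54 = 0.46
¬a ∧ a = min(0.46, 0.54) = 0.46
¬(¬a ∧ a) = 1 − 0.46 = 0.54
¬b = 1 − 0.58 = 0.42
¬¬b = 1 − 0.42 = 0.58
b ⇒ a = min(1, 1 − 0.58 + 0.54) = min(1, 0.96) = 0.96
¬¬b ⇒ (b ⇒ a) = min(1, 1 − 0.58 + 0.96) = min(1, 1.38) = 1.00
a ∧ (¬¬b ⇒ (b ⇒ a)) = min(0.54, 1.00) = 0.54
¬(¬a ∧ a) ∧ (a ∧ (¬¬b ⇒ (b ⇒ a))) = min(0.54, 0.54) = 0.54
b ⇒ (¬(¬a ∧ a) ∧ (a ∧ (¬¬b ⇒ (b ⇒ a)))) = min(1, 1 − 0.58 + 0.54) = min(1, 0.96) = 0.96

0.96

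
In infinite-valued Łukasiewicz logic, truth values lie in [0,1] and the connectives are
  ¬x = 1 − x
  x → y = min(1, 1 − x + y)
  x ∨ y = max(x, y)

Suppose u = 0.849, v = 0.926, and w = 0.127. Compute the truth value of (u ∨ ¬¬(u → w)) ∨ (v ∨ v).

u → w = min(1, 1 − 0.849 + 0.127) = min(1, 0.278) = 0.278
¬(u → w) = 1 − 0.278 = 0.722
¬¬(u → w) = 1 − 0.722 = 0.278
u ∨ ¬¬(u → w) = max(0.849, 0.278) = 0.849
v ∨ v = max(0.926, 0.926) = 0.926
(u ∨ ¬¬(u → w)) ∨ (v ∨ v) = max(0.849, 0.926) = 0.926

0.926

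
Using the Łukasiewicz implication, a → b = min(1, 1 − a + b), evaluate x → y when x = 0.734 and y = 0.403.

x → y = min(1, 1 − 0.734 + 0.403) = min(1, 0.669) = 0.669
For comparison, the Gödel implication (1 if a ≤ b else b) would give 0.403.

0.669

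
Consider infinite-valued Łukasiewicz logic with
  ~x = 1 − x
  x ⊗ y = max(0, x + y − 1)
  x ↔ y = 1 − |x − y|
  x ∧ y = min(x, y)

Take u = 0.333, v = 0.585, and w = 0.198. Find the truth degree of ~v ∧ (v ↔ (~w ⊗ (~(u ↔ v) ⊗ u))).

0.415

~v = 1 − 0.585 = 0.415
~w = 1 − 0.198 = 0.802
u ↔ v = 1 − |0.333 − 0.585| = 1 − 0.252 = 0.748
~(u ↔ v) = 1 − 0.748 = 0.252
~(u ↔ v) ⊗ u = max(0, 0.252 + 0.333 − 1) = max(0, -0.415) = 0.000
~w ⊗ (~(u ↔ v) ⊗ u) = max(0, 0.802 + 0.000 − 1) = max(0, -0.198) = 0.000
v ↔ (~w ⊗ (~(u ↔ v) ⊗ u)) = 1 − |0.585 − 0.000| = 1 − 0.585 = 0.415
~v ∧ (v ↔ (~w ⊗ (~(u ↔ v) ⊗ u))) = min(0.415, 0.415) = 0.415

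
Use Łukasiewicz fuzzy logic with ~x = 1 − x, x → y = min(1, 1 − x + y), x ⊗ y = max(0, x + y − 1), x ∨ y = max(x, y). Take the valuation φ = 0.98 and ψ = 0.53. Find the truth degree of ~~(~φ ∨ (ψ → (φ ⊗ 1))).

1.00

~φ = 1 − 0.98 = 0.02
φ ⊗ 1 = max(0, 0.98 + 1.00 − 1) = max(0, 0.98) = 0.98
ψ → (φ ⊗ 1) = min(1, 1 − 0.53 + 0.98) = min(1, 1.45) = 1.00
~φ ∨ (ψ → (φ ⊗ 1)) = max(0.02, 1.00) = 1.00
~(~φ ∨ (ψ → (φ ⊗ 1))) = 1 − 1.00 = 0.00
~~(~φ ∨ (ψ → (φ ⊗ 1))) = 1 − 0.00 = 1.00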